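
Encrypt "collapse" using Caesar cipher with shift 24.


Word: "collapse"
Shift: 24
Each letter → (letter + shift) mod 26:
  'c' (2) + 24 = 0 → 'a'
  'o' (14) + 24 = 12 → 'm'
  'l' (11) + 24 = 9 → 'j'
  'l' (11) + 24 = 9 → 'j'
  'a' (0) + 24 = 24 → 'y'
  'p' (15) + 24 = 13 → 'n'
  's' (18) + 24 = 16 → 'q'
  'e' (4) + 24 = 2 → 'c'
Result = "amjjynqc"


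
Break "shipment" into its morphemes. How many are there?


Word: "shipment"
Morphemes: ship | -ment
Each morpheme carries meaning
= 2 morphemes


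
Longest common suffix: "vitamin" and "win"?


Word 1: "vitamin"
Word 2: "win"
Comparing from end:
  Pos -1: 'n' == 'n'
  Pos -2: 'i' == 'i'
  Pos -3: 'm' != 'w' (stop)
LCS = "in" (length 2)


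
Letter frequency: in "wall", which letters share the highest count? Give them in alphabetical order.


Word: "wall"
Letter counts:
  'a': 1
  'l': 2
  'w': 1
Maximum count = 2
Most frequent = 'l' (2 times each)


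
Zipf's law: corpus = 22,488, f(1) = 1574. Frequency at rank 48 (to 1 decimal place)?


Zipf's law: f(r) = f(1) / r
f(1) = 1574
f(48) = 1574 / 48
= 32.8 occurrences


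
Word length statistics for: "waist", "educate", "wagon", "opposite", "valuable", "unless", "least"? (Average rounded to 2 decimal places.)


Lengths: "waist"=5, "educate"=7, "wagon"=5, "opposite"=8, "valuable"=8, "unless"=6, "least"=5
Sum = 44, Count = 7
Average = 44/7 = 6.29
= avg=6.29, min=5, max=8


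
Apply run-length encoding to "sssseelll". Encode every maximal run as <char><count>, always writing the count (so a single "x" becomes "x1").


String: "sssseelll"
Scanning for consecutive runs:
  's' x 4
  'e' x 2
  'l' x 3
RLE = "s4e2l3"


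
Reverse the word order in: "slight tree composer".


Original: "slight tree composer"
Words (1..n): slight | tree | composer
Reversed (n..1): composer | tree | slight
Result = "composer tree slight"


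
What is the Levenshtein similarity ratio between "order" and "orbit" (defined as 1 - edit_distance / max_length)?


Word 1: "order" (length 5)
Word 2: "orbit" (length 5)
One optimal edit sequence:
  1. keep 'o'
  2. keep 'r'
  3. substitute 'd' -> 'b'  (+1)
  4. substitute 'e' -> 'i'  (+1)
  5. substitute 'r' -> 't'  (+1)
Edit distance = 3
Max length = max(5, 5) = 5
Similarity = 1 - 3/5
= 0.4000


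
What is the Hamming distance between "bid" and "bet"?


Comparing character by character (same length = 3):
  Pos 0: 'b' vs 'b' =
  Pos 1: 'i' vs 'e' !=
  Pos 2: 'd' vs 't' !=
Hamming distance = 2


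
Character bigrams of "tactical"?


Word: "tactical" (length 8)
Number of bigrams = 8 - 2 + 1 = 7
  Position 0: "ta"
  Position 1: "ac"
  Position 2: "ct"
  Position 3: "ti"
  Position 4: "ic"
  Position 5: "ca"
  Position 6: "al"
Bigrams = "ta", "ac", "ct", "ti", "ic", "ca", "al"


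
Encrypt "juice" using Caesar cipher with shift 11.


Word: "juice"
Shift: 11
Each letter → (letter + shift) mod 26:
  'j' (9) + 11 = 20 → 'u'
  'u' (20) + 11 = 5 → 'f'
  'i' (8) + 11 = 19 → 't'
  'c' (2) + 11 = 13 → 'n'
  'e' (4) + 11 = 15 → 'p'
Result = "uftnp"


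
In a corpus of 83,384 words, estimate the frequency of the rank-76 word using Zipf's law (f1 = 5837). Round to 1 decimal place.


Zipf's law: f(r) = f(1) / r
f(1) = 5837
f(76) = 5837 / 76
= 76.8 occurrences


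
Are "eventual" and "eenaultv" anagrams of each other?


Word 1: "eventual" → sorted: aeelntuv
Word 2: "eenaultv" → sorted: aeelntuv
Same letters? aeelntuv == aeelntuv
Anagram = Yes


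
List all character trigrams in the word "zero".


Word: "zero" (length 4)
Number of trigrams = 4 - 3 + 1 = 2
  Position 0: "zer"
  Position 1: "ero"
Trigrams = "zer", "ero"


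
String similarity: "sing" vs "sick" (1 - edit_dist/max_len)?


Word 1: "sing" (length 4)
Word 2: "sick" (length 4)
One optimal edit sequence:
  1. keep 's'
  2. keep 'i'
  3. substitute 'n' -> 'c'  (+1)
  4. substitute 'g' -> 'k'  (+1)
Edit distance = 2
Max length = max(4, 4) = 4
Similarity = 1 - 2/4
= 0.5000


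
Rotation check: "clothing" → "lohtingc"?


Word: "clothing", Candidate: "lohtingc"
Method: check if candidate is substring of word+word
"clothingclothing" contains "lohtingc"? No
Is rotation = No


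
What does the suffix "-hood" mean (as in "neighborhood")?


Suffix: -hood
Example: neighborhood (neighbor + -hood)
Meaning = state / condition


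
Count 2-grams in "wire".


Word: "wire" (length 4)
Number of 2-grams = length - 2 + 1 = 4 - 2 + 1
= 3


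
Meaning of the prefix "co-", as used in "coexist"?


Prefix: co-
As in: coexist -> co- + exist
Meaning = together


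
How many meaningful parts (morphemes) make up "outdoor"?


Word: "outdoor"
Morphemes: out- / door
Each morpheme carries meaning
= 2 morphemes


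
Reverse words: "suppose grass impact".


Original: "suppose grass impact"
Words (1..n): suppose | grass | impact
Reversed (n..1): impact | grass | suppose
Result = "impact grass suppose"


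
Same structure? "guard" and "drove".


Pattern of "guard": [0, 1, 2, 3, 4]
Pattern of "drove": [0, 1, 2, 3, 4]
Patterns match
Same pattern = Yes


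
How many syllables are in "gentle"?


Word: "gentle"
Syllable breakdown: gen | tle
Counting: 2 parts
= 2 syllables


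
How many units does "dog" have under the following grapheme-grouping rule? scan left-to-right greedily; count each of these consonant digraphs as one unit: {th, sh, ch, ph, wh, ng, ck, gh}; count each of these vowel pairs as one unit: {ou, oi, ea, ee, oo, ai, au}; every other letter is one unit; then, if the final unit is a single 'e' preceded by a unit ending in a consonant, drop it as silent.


Word: "dog" (3 letters)
Left-to-right scan:
  (1) 'd' (letter)
  (2) 'o' (letter)
  (3) 'g' (letter)
Units from scan: 3
Sound units = 3 units


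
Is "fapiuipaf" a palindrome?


Word: "fapiuipaf"
Reversed: "fapiuipaf"
Forward == Backward? fapiuipaf == fapiuipaf
Palindrome = Yes


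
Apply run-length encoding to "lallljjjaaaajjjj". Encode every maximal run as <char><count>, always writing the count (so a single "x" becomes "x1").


String: "lallljjjaaaajjjj"
Scanning for consecutive runs:
  'l' x 1
  'a' x 1
  'l' x 3
  'j' x 3
  'a' x 4
  'j' x 4
RLE = "l1a1l3j3a4j4"


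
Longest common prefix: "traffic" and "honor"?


Word 1: "traffic"
Word 2: "honor"
Comparing from start:
  Pos 0: 't' != 'h' (stop)
LCP = "" (length 0)


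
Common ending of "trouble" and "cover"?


Word 1: "trouble"
Word 2: "cover"
Comparing from end:
  Pos -1: 'e' != 'r' (stop)
LCS = "" (length 0)


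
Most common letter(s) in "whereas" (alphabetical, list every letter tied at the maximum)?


Word: "whereas"
Letter counts:
  'a': 1
  'e': 2
  'h': 1
  'r': 1
  's': 1
  'w': 1
Maximum count = 2
Most frequent = 'e' (2 times each)


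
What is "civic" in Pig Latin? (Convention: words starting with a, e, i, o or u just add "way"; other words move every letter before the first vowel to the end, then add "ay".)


Word: "civic"
Starts with consonant(s) → move to end, add 'ay'
Consonant cluster: "c"
Pig Latin = "iviccay"


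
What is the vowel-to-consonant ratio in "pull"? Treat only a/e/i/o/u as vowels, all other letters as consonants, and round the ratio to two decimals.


Word: "pull"
Vowels (a,e,i,o,u): 1
Consonants: 3
Ratio = 1/3
= 0.33


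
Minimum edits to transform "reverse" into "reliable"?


Word 1: "reverse" (length 7)
Word 2: "reliable" (length 8)
One optimal edit sequence (insert/delete/substitute each cost 1):
  1. keep 'r'
  2. keep 'e'
  3. insert 'l'  (+1)
  4. substitute 'v' -> 'i'  (+1)
  5. substitute 'e' -> 'a'  (+1)
  6. substitute 'r' -> 'b'  (+1)
  7. substitute 's' -> 'l'  (+1)
  8. keep 'e'
Total edit operations: 5
Edit distance = 5


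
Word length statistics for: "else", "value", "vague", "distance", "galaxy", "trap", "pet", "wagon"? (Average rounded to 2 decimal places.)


Lengths: "else"=4, "value"=5, "vague"=5, "distance"=8, "galaxy"=6, "trap"=4, "pet"=3, "wagon"=5
Sum = 40, Count = 8
Average = 40/8 = 5.00
= avg=5.00, min=3, max=8


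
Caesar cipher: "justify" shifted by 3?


Word: "justify"
Shift: 3
Each letter → (letter + shift) mod 26:
  'j' (9) + 3 = 12 → 'm'
  'u' (20) + 3 = 23 → 'x'
  's' (18) + 3 = 21 → 'v'
  't' (19) + 3 = 22 → 'w'
  'i' (8) + 3 = 11 → 'l'
  'f' (5) + 3 = 8 → 'i'
  'y' (24) + 3 = 1 → 'b'
Result = "mxvwlib"


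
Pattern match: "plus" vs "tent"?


Pattern of "plus": [0, 1, 2, 3]
Pattern of "tent": [0, 1, 2, 0]
Patterns do not match
Same pattern = No


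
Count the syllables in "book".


Word: "book"
Syllable breakdown: book
Counting: 1 part
= 1 syllable


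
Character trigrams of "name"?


Word: "name" (length 4)
Number of trigrams = 4 - 3 + 1 = 2
  Position 0: "nam"
  Position 1: "ame"
Trigrams = "nam", "ame"


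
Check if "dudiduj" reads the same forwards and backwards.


Word: "dudiduj"
Reversed: "judidud"
Forward == Backward? dudiduj != judidud
Palindrome = No


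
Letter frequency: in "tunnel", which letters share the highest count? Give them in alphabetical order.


Word: "tunnel"
Letter counts:
  'e': 1
  'l': 1
  'n': 2
  't': 1
  'u': 1
Maximum count = 2
Most frequent = 'n' (2 times each)


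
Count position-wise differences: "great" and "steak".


Comparing character by character (same length = 5):
  Pos 0: 'g' vs 's' !=
  Pos 1: 'r' vs 't' !=
  Pos 2: 'e' vs 'e' =
  Pos 3: 'a' vs 'a' =
  Pos 4: 't' vs 'k' !=
Hamming distance = 3


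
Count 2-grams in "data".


Word: "data" (length 4)
Number of 2-grams = length - 2 + 1 = 4 - 2 + 1
= 3


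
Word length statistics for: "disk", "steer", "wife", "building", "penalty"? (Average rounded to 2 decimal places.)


Lengths: "disk"=4, "steer"=5, "wife"=4, "building"=8, "penalty"=7
Sum = 28, Count = 5
Average = 28/5 = 5.60
= avg=5.60, min=4, max=8


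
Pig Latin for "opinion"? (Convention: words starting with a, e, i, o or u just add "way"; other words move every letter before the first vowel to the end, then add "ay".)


Word: "opinion"
Starts with vowel → add 'way'
Pig Latin = "opinionway"


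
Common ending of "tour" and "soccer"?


Word 1: "tour"
Word 2: "soccer"
Comparing from end:
  Pos -1: 'r' == 'r'
  Pos -2: 'u' != 'e' (stop)
LCS = "r" (length 1)


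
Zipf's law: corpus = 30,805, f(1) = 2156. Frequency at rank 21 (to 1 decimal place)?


Zipf's law: f(r) = f(1) / r
f(1) = 2156
f(21) = 2156 / 21
= 102.7 occurrences


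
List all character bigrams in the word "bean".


Word: "bean" (length 4)
Number of bigrams = 4 - 2 + 1 = 3
  Position 0: "be"
  Position 1: "ea"
  Position 2: "an"
Bigrams = "be", "ea", "an"


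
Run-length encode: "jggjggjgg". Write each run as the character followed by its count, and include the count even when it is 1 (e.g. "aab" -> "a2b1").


String: "jggjggjgg"
Scanning for consecutive runs:
  'j' x 1
  'g' x 2
  'j' x 1
  'g' x 2
  'j' x 1
  'g' x 2
RLE = "j1g2j1g2j1g2"


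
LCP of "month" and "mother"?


Word 1: "month"
Word 2: "mother"
Comparing from start:
  Pos 0: 'm' == 'm'
  Pos 1: 'o' == 'o'
  Pos 2: 'n' != 't' (stop)
LCP = "mo" (length 2)


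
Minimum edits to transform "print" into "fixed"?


Word 1: "print" (length 5)
Word 2: "fixed" (length 5)
One optimal edit sequence (insert/delete/substitute each cost 1):
  1. substitute 'p' -> 'f'  (+1)
  2. substitute 'r' -> 'i'  (+1)
  3. substitute 'i' -> 'x'  (+1)
  4. substitute 'n' -> 'e'  (+1)
  5. substitute 't' -> 'd'  (+1)
Total edit operations: 5
Edit distance = 5


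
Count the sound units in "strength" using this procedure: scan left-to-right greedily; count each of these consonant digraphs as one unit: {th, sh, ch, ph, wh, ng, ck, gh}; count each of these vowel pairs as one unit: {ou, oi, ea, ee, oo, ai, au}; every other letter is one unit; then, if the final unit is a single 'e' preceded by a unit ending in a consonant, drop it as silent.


Word: "strength" (8 letters)
Left-to-right scan:
  [1] 's' (letter)
  [2] 't' (letter)
  [3] 'r' (letter)
  [4] 'e' (letter)
  [5] 'ng' (digraph)
  [6] 'th' (digraph)
Units from scan: 6
Sound units = 6 units


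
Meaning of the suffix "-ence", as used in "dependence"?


Suffix: -ence
As in: dependence -> depend + -ence
Meaning = state of


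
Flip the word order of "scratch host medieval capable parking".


Original: "scratch host medieval capable parking"
Words (1..n): scratch | host | medieval | capable | parking
Reversed (n..1): parking | capable | medieval | host | scratch
Result = "parking capable medieval host scratch"


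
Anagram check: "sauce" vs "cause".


Word 1: "sauce" → sorted: acesu
Word 2: "cause" → sorted: acesu
Same letters? acesu == acesu
Anagram = Yes


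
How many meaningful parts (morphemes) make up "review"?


Word: "review"
Morphemes: re- / view
Each morpheme carries meaning
= 2 morphemes


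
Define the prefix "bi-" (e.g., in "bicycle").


Prefix: bi-
Example: bicycle = bi- + cycle
Meaning = two


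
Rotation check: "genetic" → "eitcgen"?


Word: "genetic", Candidate: "eitcgen"
Method: check if candidate is substring of word+word
"geneticgenetic" contains "eitcgen"? No
Is rotation = No


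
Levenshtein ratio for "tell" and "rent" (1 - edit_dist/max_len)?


Word 1: "tell" (length 4)
Word 2: "rent" (length 4)
One optimal edit sequence:
  1. substitute 't' -> 'r'  (+1)
  2. keep 'e'
  3. substitute 'l' -> 'n'  (+1)
  4. substitute 'l' -> 't'  (+1)
Edit distance = 3
Max length = max(4, 4) = 4
Similarity = 1 - 3/4
= 0.2500


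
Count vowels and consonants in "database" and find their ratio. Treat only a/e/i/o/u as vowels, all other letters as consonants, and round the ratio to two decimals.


Word: "database"
Vowels (a,e,i,o,u): 4
Consonants: 4
Ratio = 4/4
= 1.00


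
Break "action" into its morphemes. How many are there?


Word: "action"
Morphemes: act + -ion
Each morpheme carries meaning
= 2 morphemes


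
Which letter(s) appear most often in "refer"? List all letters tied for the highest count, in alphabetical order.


Word: "refer"
Letter counts:
  'e': 2
  'f': 1
  'r': 2
Maximum count = 2
Most frequent = 'e', 'r' (2 times each)


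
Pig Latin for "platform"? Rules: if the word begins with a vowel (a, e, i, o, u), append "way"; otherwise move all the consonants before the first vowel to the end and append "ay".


Word: "platform"
Starts with consonant(s) → move to end, add 'ay'
Consonant cluster: "pl"
Pig Latin = "atformplay"


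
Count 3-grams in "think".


Word: "think" (length 5)
Number of 3-grams = length - 3 + 1 = 5 - 3 + 1
= 3


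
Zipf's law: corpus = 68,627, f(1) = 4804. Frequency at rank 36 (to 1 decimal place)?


Zipf's law: f(r) = f(1) / r
f(1) = 4804
f(36) = 4804 / 36
= 133.4 occurrences


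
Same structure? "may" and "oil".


Pattern of "may": [0, 1, 2]
Pattern of "oil": [0, 1, 2]
Patterns match
Same pattern = Yes


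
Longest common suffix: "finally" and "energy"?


Word 1: "finally"
Word 2: "energy"
Comparing from end:
  Pos -1: 'y' == 'y'
  Pos -2: 'l' != 'g' (stop)
LCS = "y" (length 1)


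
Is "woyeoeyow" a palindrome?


Word: "woyeoeyow"
Reversed: "woyeoeyow"
Forward == Backward? woyeoeyow == woyeoeyow
Palindrome = Yes


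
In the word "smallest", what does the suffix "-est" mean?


Suffix: -est
Example: smallest = small + -est
Meaning = most


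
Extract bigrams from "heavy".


Word: "heavy" (length 5)
Number of bigrams = 5 - 2 + 1 = 4
  Position 0: "he"
  Position 1: "ea"
  Position 2: "av"
  Position 3: "vy"
Bigrams = "he", "ea", "av", "vy"


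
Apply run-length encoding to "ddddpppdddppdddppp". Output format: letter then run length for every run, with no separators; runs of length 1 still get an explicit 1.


String: "ddddpppdddppdddppp"
Scanning for consecutive runs:
  'd' x 4
  'p' x 3
  'd' x 3
  'p' x 2
  'd' x 3
  'p' x 3
RLE = "d4p3d3p2d3p3"


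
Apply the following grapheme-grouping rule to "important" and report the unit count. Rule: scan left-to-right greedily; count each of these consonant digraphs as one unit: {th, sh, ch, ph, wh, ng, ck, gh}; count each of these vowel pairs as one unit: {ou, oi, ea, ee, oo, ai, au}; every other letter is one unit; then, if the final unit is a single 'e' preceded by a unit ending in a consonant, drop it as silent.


Word: "important" (9 letters)
Left-to-right scan:
  (1) 'i' (letter)
  (2) 'm' (letter)
  (3) 'p' (letter)
  (4) 'o' (letter)
  (5) 'r' (letter)
  (6) 't' (letter)
  (7) 'a' (letter)
  (8) 'n' (letter)
  (9) 't' (letter)
Units from scan: 9
Sound units = 9 units


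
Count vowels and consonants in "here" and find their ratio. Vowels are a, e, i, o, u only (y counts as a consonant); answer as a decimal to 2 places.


Word: "here"
Vowels (a,e,i,o,u): 2
Consonants: 2
Ratio = 2/2
= 1.00


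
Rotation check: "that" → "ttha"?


Word: "that", Candidate: "ttha"
Method: check if candidate is substring of word+word
"thatthat" contains "ttha"? Yes
Is rotation = Yes


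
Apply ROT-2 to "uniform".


Word: "uniform"
Shift: 2
Each letter → (letter + shift) mod 26:
  'u' (20) + 2 = 22 → 'w'
  'n' (13) + 2 = 15 → 'p'
  'i' (8) + 2 = 10 → 'k'
  'f' (5) + 2 = 7 → 'h'
  'o' (14) + 2 = 16 → 'q'
  'r' (17) + 2 = 19 → 't'
  'm' (12) + 2 = 14 → 'o'
Result = "wpkhqto"


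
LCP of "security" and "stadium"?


Word 1: "security"
Word 2: "stadium"
Comparing from start:
  Pos 0: 's' == 's'
  Pos 1: 'e' != 't' (stop)
LCP = "s" (length 1)


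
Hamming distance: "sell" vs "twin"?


Comparing character by character (same length = 4):
  Pos 0: 's' vs 't' !=
  Pos 1: 'e' vs 'w' !=
  Pos 2: 'l' vs 'i' !=
  Pos 3: 'l' vs 'n' !=
Hamming distance = 4


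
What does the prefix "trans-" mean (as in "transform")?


Prefix: trans-
Example: transform (trans- + form)
Meaning = across


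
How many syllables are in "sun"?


Word: "sun"
Syllable breakdown: sun
Counting: 1 part
= 1 syllable


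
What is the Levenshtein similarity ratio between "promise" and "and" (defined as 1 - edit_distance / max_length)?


Word 1: "promise" (length 7)
Word 2: "and" (length 3)
One optimal edit sequence:
  1. delete 'p'  (+1)
  2. delete 'r'  (+1)
  3. delete 'o'  (+1)
  4. delete 'm'  (+1)
  5. substitute 'i' -> 'a'  (+1)
  6. substitute 's' -> 'n'  (+1)
  7. substitute 'e' -> 'd'  (+1)
Edit distance = 7
Max length = max(7, 3) = 7
Similarity = 1 - 7/7
= 0.0000


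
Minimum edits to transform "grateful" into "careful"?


Word 1: "grateful" (length 8)
Word 2: "careful" (length 7)
One optimal edit sequence (insert/delete/substitute each cost 1):
  1. delete 'g'  (+1)
  2. substitute 'r' -> 'c'  (+1)
  3. keep 'a'
  4. substitute 't' -> 'r'  (+1)
  5. keep 'e'
  6. keep 'f'
  7. keep 'u'
  8. keep 'l'
Total edit operations: 3
Edit distance = 3


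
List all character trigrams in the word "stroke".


Word: "stroke" (length 6)
Number of trigrams = 6 - 3 + 1 = 4
  Position 0: "str"
  Position 1: "tro"
  Position 2: "rok"
  Position 3: "oke"
Trigrams = "str", "tro", "rok", "oke"


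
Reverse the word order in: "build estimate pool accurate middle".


Original: "build estimate pool accurate middle"
Words (1..n): build | estimate | pool | accurate | middle
Reversed (n..1): middle | accurate | pool | estimate | build
Result = "middle accurate pool estimate build"


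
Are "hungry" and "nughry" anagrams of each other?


Word 1: "hungry" → sorted: ghnruy
Word 2: "nughry" → sorted: ghnruy
Same letters? ghnruy == ghnruy
Anagram = Yes


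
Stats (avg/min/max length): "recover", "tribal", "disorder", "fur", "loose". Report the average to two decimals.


Lengths: "recover"=7, "tribal"=6, "disorder"=8, "fur"=3, "loose"=5
Sum = 29, Count = 5
Average = 29/5 = 5.80
= avg=5.80, min=3, max=8


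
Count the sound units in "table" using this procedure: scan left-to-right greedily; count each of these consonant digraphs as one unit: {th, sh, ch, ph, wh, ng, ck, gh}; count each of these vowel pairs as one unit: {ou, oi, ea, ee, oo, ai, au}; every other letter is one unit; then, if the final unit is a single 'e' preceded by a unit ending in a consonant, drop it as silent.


Word: "table" (5 letters)
Left-to-right scan:
  1. 't' (letter)
  2. 'a' (letter)
  3. 'b' (letter)
  4. 'l' (letter)
  5. 'e' (letter)
Units from scan: 5
Final unit is 'e' after a consonant -> drop as silent (-1)
Sound units = 4 units


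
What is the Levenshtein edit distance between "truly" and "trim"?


Word 1: "truly" (length 5)
Word 2: "trim" (length 4)
One optimal edit sequence (insert/delete/substitute each cost 1):
  1. keep 't'
  2. keep 'r'
  3. delete 'u'  (+1)
  4. substitute 'l' -> 'i'  (+1)
  5. substitute 'y' -> 'm'  (+1)
Total edit operations: 3
Edit distance = 3


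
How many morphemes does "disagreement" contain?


Word: "disagreement"
Morphemes: dis- + agree + -ment
Each morpheme carries meaning
= 3 morphemes


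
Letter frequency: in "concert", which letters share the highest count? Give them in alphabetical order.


Word: "concert"
Letter counts:
  'c': 2
  'e': 1
  'n': 1
  'o': 1
  'r': 1
  't': 1
Maximum count = 2
Most frequent = 'c' (2 times each)


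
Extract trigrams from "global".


Word: "global" (length 6)
Number of trigrams = 6 - 3 + 1 = 4
  Position 0: "glo"
  Position 1: "lob"
  Position 2: "oba"
  Position 3: "bal"
Trigrams = "glo", "lob", "oba", "bal"


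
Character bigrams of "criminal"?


Word: "criminal" (length 8)
Number of bigrams = 8 - 2 + 1 = 7
  Position 0: "cr"
  Position 1: "ri"
  Position 2: "im"
  Position 3: "mi"
  Position 4: "in"
  Position 5: "na"
  Position 6: "al"
Bigrams = "cr", "ri", "im", "mi", "in", "na", "al"


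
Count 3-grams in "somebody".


Word: "somebody" (length 8)
Number of 3-grams = length - 3 + 1 = 8 - 3 + 1
= 6


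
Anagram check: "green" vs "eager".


Word 1: "green" → sorted: eegnr
Word 2: "eager" → sorted: aeegr
Same letters? eegnr != aeegr
Anagram = No


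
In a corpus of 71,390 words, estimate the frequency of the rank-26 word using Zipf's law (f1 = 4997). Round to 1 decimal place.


Zipf's law: f(r) = f(1) / r
f(1) = 4997
f(26) = 4997 / 26
= 192.2 occurrences


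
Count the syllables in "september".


Word: "september"
Syllable breakdown: sep-tem-ber
Counting: 3 parts
= 3 syllables


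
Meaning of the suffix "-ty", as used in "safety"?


Suffix: -ty
As in: safety -> safe + -ty
Meaning = quality of


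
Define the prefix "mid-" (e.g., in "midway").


Prefix: mid-
Example: midway = mid- + way
Meaning = middle


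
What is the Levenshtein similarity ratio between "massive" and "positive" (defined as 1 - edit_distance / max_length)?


Word 1: "massive" (length 7)
Word 2: "positive" (length 8)
One optimal edit sequence:
  1. substitute 'm' -> 'p'  (+1)
  2. substitute 'a' -> 'o'  (+1)
  3. keep 's'
  4. insert 'i'  (+1)
  5. substitute 's' -> 't'  (+1)
  6. keep 'i'
  7. keep 'v'
  8. keep 'e'
Edit distance = 4
Max length = max(7, 8) = 8
Similarity = 1 - 4/8
= 0.5000


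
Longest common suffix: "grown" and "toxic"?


Word 1: "grown"
Word 2: "toxic"
Comparing from end:
  Pos -1: 'n' != 'c' (stop)
LCS = "" (length 0)


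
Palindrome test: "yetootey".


Word: "yetootey"
Reversed: "yetootey"
Forward == Backward? yetootey == yetootey
Palindrome = Yes


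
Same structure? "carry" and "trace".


Pattern of "carry": [0, 1, 2, 2, 3]
Pattern of "trace": [0, 1, 2, 3, 4]
Patterns do not match
Same pattern = No


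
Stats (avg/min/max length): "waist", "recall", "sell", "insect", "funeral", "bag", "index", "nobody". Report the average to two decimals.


Lengths: "waist"=5, "recall"=6, "sell"=4, "insect"=6, "funeral"=7, "bag"=3, "index"=5, "nobody"=6
Sum = 42, Count = 8
Average = 42/8 = 5.25
= avg=5.25, min=3, max=7


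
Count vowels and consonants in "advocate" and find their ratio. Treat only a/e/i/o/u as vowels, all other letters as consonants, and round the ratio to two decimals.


Word: "advocate"
Vowels (a,e,i,o,u): 4
Consonants: 4
Ratio = 4/4
= 1.00


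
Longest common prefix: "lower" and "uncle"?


Word 1: "lower"
Word 2: "uncle"
Comparing from start:
  Pos 0: 'l' != 'u' (stop)
LCP = "" (length 0)


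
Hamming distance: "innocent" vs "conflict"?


Comparing character by character (same length = 8):
  Pos 0: 'i' vs 'c' !=
  Pos 1: 'n' vs 'o' !=
  Pos 2: 'n' vs 'n' =
  Pos 3: 'o' vs 'f' !=
  Pos 4: 'c' vs 'l' !=
  Pos 5: 'e' vs 'i' !=
  Pos 6: 'n' vs 'c' !=
  Pos 7: 't' vs 't' =
Hamming distance = 6


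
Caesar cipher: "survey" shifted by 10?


Word: "survey"
Shift: 10
Each letter → (letter + shift) mod 26:
  's' (18) + 10 = 2 → 'c'
  'u' (20) + 10 = 4 → 'e'
  'r' (17) + 10 = 1 → 'b'
  'v' (21) + 10 = 5 → 'f'
  'e' (4) + 10 = 14 → 'o'
  'y' (24) + 10 = 8 → 'i'
Result = "cebfoi"


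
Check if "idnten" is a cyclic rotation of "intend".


Word: "intend", Candidate: "idnten"
Method: check if candidate is substring of word+word
"intendintend" contains "idnten"? No
Is rotation = No


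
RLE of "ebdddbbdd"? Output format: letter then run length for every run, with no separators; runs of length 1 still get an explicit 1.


String: "ebdddbbdd"
Scanning for consecutive runs:
  'e' x 1
  'b' x 1
  'd' x 3
  'b' x 2
  'd' x 2
RLE = "e1b1d3b2d2"


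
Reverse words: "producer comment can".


Original: "producer comment can"
Words (1..n): producer | comment | can
Reversed (n..1): can | comment | producer
Result = "can comment producer"


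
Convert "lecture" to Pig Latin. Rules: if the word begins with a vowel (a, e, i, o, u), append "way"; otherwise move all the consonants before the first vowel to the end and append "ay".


Word: "lecture"
Starts with consonant(s) → move to end, add 'ay'
Consonant cluster: "l"
Pig Latin = "ecturelay"


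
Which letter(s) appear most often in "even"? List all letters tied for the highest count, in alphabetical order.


Word: "even"
Letter counts:
  'e': 2
  'n': 1
  'v': 1
Maximum count = 2
Most frequent = 'e' (2 times each)


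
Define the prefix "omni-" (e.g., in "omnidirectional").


Prefix: omni-
Example: omnidirectional = omni- + directional
Meaning = all


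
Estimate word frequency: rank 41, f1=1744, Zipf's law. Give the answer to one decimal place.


Zipf's law: f(r) = f(1) / r
f(1) = 1744
f(41) = 1744 / 41
= 42.5 occurrences


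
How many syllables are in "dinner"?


Word: "dinner"
Syllable breakdown: din | ner
Counting: 2 parts
= 2 syllables


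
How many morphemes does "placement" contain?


Word: "placement"
Morphemes: place / -ment
Each morpheme carries meaning
= 2 morphemes


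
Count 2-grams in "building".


Word: "building" (length 8)
Number of 2-grams = length - 2 + 1 = 8 - 2 + 1
= 7


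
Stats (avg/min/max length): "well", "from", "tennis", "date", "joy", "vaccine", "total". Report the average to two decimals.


Lengths: "well"=4, "from"=4, "tennis"=6, "date"=4, "joy"=3, "vaccine"=7, "total"=5
Sum = 33, Count = 7
Average = 33/7 = 4.71
= avg=4.71, min=3, max=7


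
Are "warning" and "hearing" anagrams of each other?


Word 1: "warning" → sorted: aginnrw
Word 2: "hearing" → sorted: aeghinr
Same letters? aginnrw != aeghinr
Anagram = No


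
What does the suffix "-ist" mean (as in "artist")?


Suffix: -ist
Example: artist (art + -ist)
Meaning = one who practices


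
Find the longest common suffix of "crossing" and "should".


Word 1: "crossing"
Word 2: "should"
Comparing from end:
  Pos -1: 'g' != 'd' (stop)
LCS = "" (length 0)


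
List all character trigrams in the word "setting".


Word: "setting" (length 7)
Number of trigrams = 7 - 3 + 1 = 5
  Position 0: "set"
  Position 1: "ett"
  Position 2: "tti"
  Position 3: "tin"
  Position 4: "ing"
Trigrams = "set", "ett", "tti", "tin", "ing"


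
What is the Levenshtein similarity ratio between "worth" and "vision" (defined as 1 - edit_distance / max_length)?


Word 1: "worth" (length 5)
Word 2: "vision" (length 6)
One optimal edit sequence:
  1. insert 'v'  (+1)
  2. substitute 'w' -> 'i'  (+1)
  3. substitute 'o' -> 's'  (+1)
  4. substitute 'r' -> 'i'  (+1)
  5. substitute 't' -> 'o'  (+1)
  6. substitute 'h' -> 'n'  (+1)
Edit distance = 6
Max length = max(5, 6) = 6
Similarity = 1 - 6/6
= 0.0000


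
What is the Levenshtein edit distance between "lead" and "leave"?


Word 1: "lead" (length 4)
Word 2: "leave" (length 5)
One optimal edit sequence (insert/delete/substitute each cost 1):
  1. keep 'l'
  2. keep 'e'
  3. keep 'a'
  4. insert 'v'  (+1)
  5. substitute 'd' -> 'e'  (+1)
Total edit operations: 2
Edit distance = 2


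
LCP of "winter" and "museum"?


Word 1: "winter"
Word 2: "museum"
Comparing from start:
  Pos 0: 'w' != 'm' (stop)
LCP = "" (length 0)


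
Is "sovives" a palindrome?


Word: "sovives"
Reversed: "sevivos"
Forward == Backward? sovives != sevivos
Palindrome = No


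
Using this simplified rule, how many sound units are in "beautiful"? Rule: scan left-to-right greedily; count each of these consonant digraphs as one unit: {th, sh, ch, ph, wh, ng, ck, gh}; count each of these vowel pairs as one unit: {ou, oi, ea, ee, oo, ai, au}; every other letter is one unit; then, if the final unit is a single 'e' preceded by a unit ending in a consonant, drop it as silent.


Word: "beautiful" (9 letters)
Left-to-right scan:
  1. 'b' (letter)
  2. 'ea' (vowel-pair)
  3. 'u' (letter)
  4. 't' (letter)
  5. 'i' (letter)
  6. 'f' (letter)
  7. 'u' (letter)
  8. 'l' (letter)
Units from scan: 8
Sound units = 8 units


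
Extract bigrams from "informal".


Word: "informal" (length 8)
Number of bigrams = 8 - 2 + 1 = 7
  Position 0: "in"
  Position 1: "nf"
  Position 2: "fo"
  Position 3: "or"
  Position 4: "rm"
  Position 5: "ma"
  Position 6: "al"
Bigrams = "in", "nf", "fo", "or", "rm", "ma", "al"


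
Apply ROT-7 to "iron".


Word: "iron"
Shift: 7
Each letter → (letter + shift) mod 26:
  'i' (8) + 7 = 15 → 'p'
  'r' (17) + 7 = 24 → 'y'
  'o' (14) + 7 = 21 → 'v'
  'n' (13) + 7 = 20 → 'u'
Result = "pyvu"


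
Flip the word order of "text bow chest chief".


Original: "text bow chest chief"
Words (1..n): text | bow | chest | chief
Reversed (n..1): chief | chest | bow | text
Result = "chief chest bow text"


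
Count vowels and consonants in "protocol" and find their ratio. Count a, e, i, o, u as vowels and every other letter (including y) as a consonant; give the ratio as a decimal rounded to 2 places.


Word: "protocol"
Vowels (a,e,i,o,u): 3
Consonants: 5
Ratio = 3/5
= 0.60


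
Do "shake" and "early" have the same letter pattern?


Pattern of "shake": [0, 1, 2, 3, 4]
Pattern of "early": [0, 1, 2, 3, 4]
Patterns match
Same pattern = Yes


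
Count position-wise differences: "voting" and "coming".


Comparing character by character (same length = 6):
  Pos 0: 'v' vs 'c' !=
  Pos 1: 'o' vs 'o' =
  Pos 2: 't' vs 'm' !=
  Pos 3: 'i' vs 'i' =
  Pos 4: 'n' vs 'n' =
  Pos 5: 'g' vs 'g' =
Hamming distance = 2


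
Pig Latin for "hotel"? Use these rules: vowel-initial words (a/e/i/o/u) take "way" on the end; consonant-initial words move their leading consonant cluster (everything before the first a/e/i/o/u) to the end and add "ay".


Word: "hotel"
Starts with consonant(s) → move to end, add 'ay'
Consonant cluster: "h"
Pig Latin = "otelhay"


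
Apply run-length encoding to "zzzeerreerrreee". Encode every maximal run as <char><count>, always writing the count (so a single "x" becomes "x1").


String: "zzzeerreerrreee"
Scanning for consecutive runs:
  'z' x 3
  'e' x 2
  'r' x 2
  'e' x 2
  'r' x 3
  'e' x 3
RLE = "z3e2r2e2r3e3"


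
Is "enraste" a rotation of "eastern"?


Word: "eastern", Candidate: "enraste"
Method: check if candidate is substring of word+word
"easterneastern" contains "enraste"? No
Is rotation = No


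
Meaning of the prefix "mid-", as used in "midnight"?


Prefix: mid-
Example: midnight (mid- + night)
Meaning = middle


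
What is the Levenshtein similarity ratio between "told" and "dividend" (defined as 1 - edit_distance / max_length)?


Word 1: "told" (length 4)
Word 2: "dividend" (length 8)
One optimal edit sequence:
  1. insert 'd'  (+1)
  2. insert 'i'  (+1)
  3. insert 'v'  (+1)
  4. insert 'i'  (+1)
  5. substitute 't' -> 'd'  (+1)
  6. substitute 'o' -> 'e'  (+1)
  7. substitute 'l' -> 'n'  (+1)
  8. keep 'd'
Edit distance = 7
Max length = max(4, 8) = 8
Similarity = 1 - 7/8
= 0.1250


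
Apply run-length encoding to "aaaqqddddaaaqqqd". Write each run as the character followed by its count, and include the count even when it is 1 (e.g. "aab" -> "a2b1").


String: "aaaqqddddaaaqqqd"
Scanning for consecutive runs:
  'a' x 3
  'q' x 2
  'd' x 4
  'a' x 3
  'q' x 3
  'd' x 1
RLE = "a3q2d4a3q3d1"


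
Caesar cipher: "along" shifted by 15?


Word: "along"
Shift: 15
Each letter → (letter + shift) mod 26:
  'a' (0) + 15 = 15 → 'p'
  'l' (11) + 15 = 0 → 'a'
  'o' (14) + 15 = 3 → 'd'
  'n' (13) + 15 = 2 → 'c'
  'g' (6) + 15 = 21 → 'v'
Result = "padcv"


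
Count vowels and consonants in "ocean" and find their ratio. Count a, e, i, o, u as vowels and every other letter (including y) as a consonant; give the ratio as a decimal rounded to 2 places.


Word: "ocean"
Vowels (a,e,i,o,u): 3
Consonants: 2
Ratio = 3/2
= 1.50


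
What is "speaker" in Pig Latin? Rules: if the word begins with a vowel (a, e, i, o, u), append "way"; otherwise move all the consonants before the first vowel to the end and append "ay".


Word: "speaker"
Starts with consonant(s) → move to end, add 'ay'
Consonant cluster: "sp"
Pig Latin = "eakerspay"


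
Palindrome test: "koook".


Word: "koook"
Reversed: "koook"
Forward == Backward? koook == koook
Palindrome = Yes


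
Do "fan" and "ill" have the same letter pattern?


Pattern of "fan": [0, 1, 2]
Pattern of "ill": [0, 1, 1]
Patterns do not match
Same pattern = No


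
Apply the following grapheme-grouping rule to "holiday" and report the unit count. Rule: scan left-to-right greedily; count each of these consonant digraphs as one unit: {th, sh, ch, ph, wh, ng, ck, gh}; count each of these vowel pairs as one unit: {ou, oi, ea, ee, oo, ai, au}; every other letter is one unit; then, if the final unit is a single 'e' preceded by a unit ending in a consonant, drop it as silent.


Word: "holiday" (7 letters)
Left-to-right scan:
  [1] 'h' (letter)
  [2] 'o' (letter)
  [3] 'l' (letter)
  [4] 'i' (letter)
  [5] 'd' (letter)
  [6] 'a' (letter)
  [7] 'y' (letter)
Units from scan: 7
Sound units = 7 units


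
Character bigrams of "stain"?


Word: "stain" (length 5)
Number of bigrams = 5 - 2 + 1 = 4
  Position 0: "st"
  Position 1: "ta"
  Position 2: "ai"
  Position 3: "in"
Bigrams = "st", "ta", "ai", "in"


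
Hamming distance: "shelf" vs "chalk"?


Comparing character by character (same length = 5):
  Pos 0: 's' vs 'c' !=
  Pos 1: 'h' vs 'h' =
  Pos 2: 'e' vs 'a' !=
  Pos 3: 'l' vs 'l' =
  Pos 4: 'f' vs 'k' !=
Hamming distance = 3


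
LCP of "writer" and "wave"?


Word 1: "writer"
Word 2: "wave"
Comparing from start:
  Pos 0: 'w' == 'w'
  Pos 1: 'r' != 'a' (stop)
LCP = "w" (length 1)


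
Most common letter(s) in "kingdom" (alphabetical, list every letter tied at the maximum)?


Word: "kingdom"
Letter counts:
  'd': 1
  'g': 1
  'i': 1
  'k': 1
  'm': 1
  'n': 1
  'o': 1
Maximum count = 1
Most frequent = 'd', 'g', 'i', 'k', 'm', 'n', 'o' (1 time each)


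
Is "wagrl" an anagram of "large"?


Word 1: "large" → sorted: aeglr
Word 2: "wagrl" → sorted: aglrw
Same letters? aeglr != aglrw
Anagram = No


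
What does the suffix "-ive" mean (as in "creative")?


Suffix: -ive
Example: creative = create + -ive, with a spelling change
Meaning = tending to


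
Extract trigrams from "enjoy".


Word: "enjoy" (length 5)
Number of trigrams = 5 - 3 + 1 = 3
  Position 0: "enj"
  Position 1: "njo"
  Position 2: "joy"
Trigrams = "enj", "njo", "joy"


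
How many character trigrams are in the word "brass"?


Word: "brass" (length 5)
Number of 3-grams = length - 3 + 1 = 5 - 3 + 1
= 3


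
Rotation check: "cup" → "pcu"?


Word: "cup", Candidate: "pcu"
Method: check if candidate is substring of word+word
"cupcup" contains "pcu"? Yes
Is rotation = Yes


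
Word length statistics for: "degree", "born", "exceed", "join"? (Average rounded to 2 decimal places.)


Lengths: "degree"=6, "born"=4, "exceed"=6, "join"=4
Sum = 20, Count = 4
Average = 20/4 = 5.00
= avg=5.00, min=4, max=6


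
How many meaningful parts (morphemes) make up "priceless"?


Word: "priceless"
Morphemes: price / -less
Each morpheme carries meaning
= 2 morphemes


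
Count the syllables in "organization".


Word: "organization"
Syllable breakdown: or-gan-i-za-tion
Counting: 5 parts
= 5 syllables


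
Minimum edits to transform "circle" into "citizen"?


Word 1: "circle" (length 6)
Word 2: "citizen" (length 7)
One optimal edit sequence (insert/delete/substitute each cost 1):
  1. keep 'c'
  2. keep 'i'
  3. substitute 'r' -> 't'  (+1)
  4. substitute 'c' -> 'i'  (+1)
  5. substitute 'l' -> 'z'  (+1)
  6. keep 'e'
  7. insert 'n'  (+1)
Total edit operations: 4
Edit distance = 4


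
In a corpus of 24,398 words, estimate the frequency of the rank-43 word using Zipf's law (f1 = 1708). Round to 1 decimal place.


Zipf's law: f(r) = f(1) / r
f(1) = 1708
f(43) = 1708 / 43
= 39.7 occurrences


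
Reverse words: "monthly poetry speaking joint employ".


Original: "monthly poetry speaking joint employ"
Words (1..n): monthly | poetry | speaking | joint | employ
Reversed (n..1): employ | joint | speaking | poetry | monthly
Result = "employ joint speaking poetry monthly"


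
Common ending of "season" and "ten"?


Word 1: "season"
Word 2: "ten"
Comparing from end:
  Pos -1: 'n' == 'n'
  Pos -2: 'o' != 'e' (stop)
LCS = "n" (length 1)


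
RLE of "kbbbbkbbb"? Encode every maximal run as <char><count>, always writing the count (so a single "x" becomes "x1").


String: "kbbbbkbbb"
Scanning for consecutive runs:
  'k' x 1
  'b' x 4
  'k' x 1
  'b' x 3
RLE = "k1b4k1b3"


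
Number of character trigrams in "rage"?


Word: "rage" (length 4)
Number of 3-grams = length - 3 + 1 = 4 - 3 + 1
= 2


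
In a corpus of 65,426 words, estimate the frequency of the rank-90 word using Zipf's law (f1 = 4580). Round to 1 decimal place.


Zipf's law: f(r) = f(1) / r
f(1) = 4580
f(90) = 4580 / 90
= 50.9 occurrences


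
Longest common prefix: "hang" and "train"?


Word 1: "hang"
Word 2: "train"
Comparing from start:
  Pos 0: 'h' != 't' (stop)
LCP = "" (length 0)


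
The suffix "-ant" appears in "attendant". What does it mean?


Suffix: -ant
Example: attendant = attend + -ant
Meaning = one who / that which


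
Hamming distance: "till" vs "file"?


Comparing character by character (same length = 4):
  Pos 0: 't' vs 'f' !=
  Pos 1: 'i' vs 'i' =
  Pos 2: 'l' vs 'l' =
  Pos 3: 'l' vs 'e' !=
Hamming distance = 2


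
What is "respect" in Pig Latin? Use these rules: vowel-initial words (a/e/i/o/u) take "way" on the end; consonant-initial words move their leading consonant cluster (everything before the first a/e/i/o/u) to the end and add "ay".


Word: "respect"
Starts with consonant(s) → move to end, add 'ay'
Consonant cluster: "r"
Pig Latin = "espectray"


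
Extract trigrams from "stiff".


Word: "stiff" (length 5)
Number of trigrams = 5 - 3 + 1 = 3
  Position 0: "sti"
  Position 1: "tif"
  Position 2: "iff"
Trigrams = "sti", "tif", "iff"


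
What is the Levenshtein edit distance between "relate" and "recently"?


Word 1: "relate" (length 6)
Word 2: "recently" (length 8)
One optimal edit sequence (insert/delete/substitute each cost 1):
  1. keep 'r'
  2. keep 'e'
  3. insert 'c'  (+1)
  4. substitute 'l' -> 'e'  (+1)
  5. substitute 'a' -> 'n'  (+1)
  6. keep 't'
  7. insert 'l'  (+1)
  8. substitute 'e' -> 'y'  (+1)
Total edit operations: 5
Edit distance = 5
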